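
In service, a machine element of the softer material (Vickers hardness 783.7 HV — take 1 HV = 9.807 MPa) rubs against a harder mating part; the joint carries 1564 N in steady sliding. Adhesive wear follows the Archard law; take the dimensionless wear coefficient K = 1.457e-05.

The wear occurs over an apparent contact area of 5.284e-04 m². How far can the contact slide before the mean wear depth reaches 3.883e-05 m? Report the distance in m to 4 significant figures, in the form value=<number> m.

Shown intermediates are rounded; each operation carries full float precision, and one final rounding: four significant digits.
Hardness H = 783.7 HV × 9.807 MPa/HV = 7686 MPa = 7.686e+09 Pa.
Expressed in SI base units: W = 1564 N, H = 7.686e+09 Pa, K = 1.457e-05.
Volume at the limit: V_lim = h_lim·A = 3.883e-05 · 5.284e-04 = 2.052e-08 m³.
Sliding life L = V_lim·H/(K·W) = 2.052e-08 · 7.686e+09 / (1.457e-05 · 1564) = 6920 m.

value=6920 m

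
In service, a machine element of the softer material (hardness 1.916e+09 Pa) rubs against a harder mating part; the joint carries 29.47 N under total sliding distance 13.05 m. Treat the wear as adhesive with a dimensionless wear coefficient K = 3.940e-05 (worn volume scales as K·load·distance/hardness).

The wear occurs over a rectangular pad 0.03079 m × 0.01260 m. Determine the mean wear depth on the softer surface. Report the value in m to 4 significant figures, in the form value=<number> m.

All working math maintains full precision — printed values are rounded; rounded once at the end: four significant digits.
Contact area A = 0.03079 m × 0.01260 m = 3.880e-04 m².
In SI base units: W = 29.47 N, H = 1.916e+09 Pa, K = 3.940e-05.
Worn volume V = K·W·L/H = 3.940e-05 · 29.47 · 13.05 / 1.916e+09 = 7.908e-12 m³.
Depth h = V/A = 7.908e-12 / 3.880e-04 = 2.039e-08 m.

value=2.039e-08 m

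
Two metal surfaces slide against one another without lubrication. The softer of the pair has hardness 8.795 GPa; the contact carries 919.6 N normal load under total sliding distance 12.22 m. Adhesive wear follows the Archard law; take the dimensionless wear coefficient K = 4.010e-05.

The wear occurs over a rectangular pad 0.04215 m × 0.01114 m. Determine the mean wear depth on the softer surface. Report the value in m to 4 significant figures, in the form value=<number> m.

Intermediate values are shown rounded, and the algebra maintains full precision — rounded once at the end, at four significant digits.
Hardness H = 8.795 GPa = 8.795e+09 Pa.
Contact area A = 0.04215 m × 0.01114 m = 4.696e-04 m².
SI base units throughout: W = 919.6 N, H = 8.795e+09 Pa, K = 4.010e-05.
By Archard's law, V = K·W·L/H = 4.010e-05 · 919.6 · 12.22 / 8.795e+09 = 5.124e-11 m³.
Mean wear depth h = V/A = 5.124e-11 / 4.696e-04 = 1.091e-07 m.

value=1.091e-07 m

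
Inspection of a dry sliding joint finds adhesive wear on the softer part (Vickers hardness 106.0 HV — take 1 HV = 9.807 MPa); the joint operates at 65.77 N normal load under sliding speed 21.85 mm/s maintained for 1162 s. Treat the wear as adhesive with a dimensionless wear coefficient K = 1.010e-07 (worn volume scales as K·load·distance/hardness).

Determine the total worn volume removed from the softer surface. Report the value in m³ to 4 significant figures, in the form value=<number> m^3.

value=1.622e-13 m^3

The computation holds exact precision, and intermediate values are displayed rounded, and one final rounding to four significant digits.
Sliding speed v = 21.85 mm/s = 0.02185 m/s. Distance covered L = v·t = 0.02185 m/s × 1162 s = 25.39 m.
Hardness H = 106.0 HV × 9.807 MPa/HV = 1040 MPa = 1.040e+09 Pa.
Working in SI base units: W = 65.77 N, H = 1.040e+09 Pa, K = 1.010e-07.
The Archard volume V = K·W·L/H = 1.010e-07 · 65.77 · 25.39 / 1.040e+09 = 1.622e-13 m³.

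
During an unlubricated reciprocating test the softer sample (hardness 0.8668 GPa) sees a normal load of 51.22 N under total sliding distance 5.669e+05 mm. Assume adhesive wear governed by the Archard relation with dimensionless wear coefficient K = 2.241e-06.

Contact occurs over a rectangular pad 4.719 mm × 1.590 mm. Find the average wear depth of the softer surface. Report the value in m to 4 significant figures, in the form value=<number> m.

The algebra keeps full float precision; intermediates are printed rounded; one final rounding, at four significant figures.
Total distance L = 5.669e+05 mm = 566.9 m.
Hardness H = 0.8668 GPa = 8.668e+08 Pa.
Pad sides 4.719 mm × 1.590 mm = 0.004719 m × 0.001590 m. Contact area A = 0.004719 m × 0.001590 m = 7.503e-06 m².
SI base units throughout: W = 51.22 N, H = 8.668e+08 Pa, K = 2.241e-06.
By Archard's law, V = K·W·L/H = 2.241e-06 · 51.22 · 566.9 / 8.668e+08 = 7.507e-11 m³.
Mean wear depth h = V/A = 7.507e-11 / 7.503e-06 = 1.001e-05 m.

value=1.001e-05 m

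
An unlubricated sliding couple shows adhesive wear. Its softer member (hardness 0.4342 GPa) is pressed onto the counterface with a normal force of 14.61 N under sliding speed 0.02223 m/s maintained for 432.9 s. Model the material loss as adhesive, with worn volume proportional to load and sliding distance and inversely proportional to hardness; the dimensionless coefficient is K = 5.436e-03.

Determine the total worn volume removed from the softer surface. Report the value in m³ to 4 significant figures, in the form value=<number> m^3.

value=1.760e-09 m^3

Shown intermediates are rounded; every step maintains exact precision, and one final rounding to four significant figures.
Convert: Path length L = v·t = 0.02223 m/s × 432.9 s = 9.623 m.
Convert: Hardness H = 0.4342 GPa = 4.342e+08 Pa.
In SI base units: W = 14.61 N, H = 4.342e+08 Pa, K = 5.436e-03.
Apply Archard: V = K·W·L/H = 5.436e-03 · 14.61 · 9.623 / 4.342e+08 = 1.760e-09 m³.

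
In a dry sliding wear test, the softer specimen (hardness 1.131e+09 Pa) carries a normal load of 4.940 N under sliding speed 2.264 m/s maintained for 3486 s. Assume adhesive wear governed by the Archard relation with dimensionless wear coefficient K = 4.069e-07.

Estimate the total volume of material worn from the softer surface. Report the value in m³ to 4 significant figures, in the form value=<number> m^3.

value=1.403e-11 m^3

Displayed values are rounded; the computation holds full float precision. Rounded just once, at four significant digits.
Convert: Distance L = v·t = 2.264 m/s × 3486 s = 7892 m.
Restated in SI base units: W = 4.940 N, H = 1.131e+09 Pa, K = 4.069e-07.
Apply Archard: V = K·W·L/H = 4.069e-07 · 4.940 · 7892 / 1.131e+09 = 1.403e-11 m³.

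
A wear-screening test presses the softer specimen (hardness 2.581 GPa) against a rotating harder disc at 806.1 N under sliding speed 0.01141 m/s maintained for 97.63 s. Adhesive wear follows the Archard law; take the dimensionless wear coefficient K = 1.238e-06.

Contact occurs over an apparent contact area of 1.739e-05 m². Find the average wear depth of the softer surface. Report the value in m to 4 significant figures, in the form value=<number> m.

Each operation holds full float precision. The intermediates are shown rounded, and rounded just once to 4 significant figures.
Convert: Distance L = v·t = 0.01141 m/s × 97.63 s = 1.114 m.
Convert: Hardness H = 2.581 GPa = 2.581e+09 Pa.
In SI base units: W = 806.1 N, H = 2.581e+09 Pa, K = 1.238e-06.
Archard relation: V = K·W·L/H = 1.238e-06 · 806.1 · 1.114 / 2.581e+09 = 4.307e-13 m³.
Mean wear depth h = V/A = 4.307e-13 / 1.739e-05 = 2.477e-08 m.

value=2.477e-08 m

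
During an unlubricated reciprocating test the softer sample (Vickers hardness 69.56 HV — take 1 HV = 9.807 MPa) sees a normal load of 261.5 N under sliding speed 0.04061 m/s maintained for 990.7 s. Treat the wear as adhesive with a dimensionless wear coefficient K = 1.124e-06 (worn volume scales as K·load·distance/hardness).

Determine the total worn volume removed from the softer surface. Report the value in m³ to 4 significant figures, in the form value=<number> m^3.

Quoted intermediates are rounded; each operation carries full precision. Rounded once at the end, at 4 significant figures.
Distance covered L = v·t = 0.04061 m/s × 990.7 s = 40.23 m.
Hardness H = 69.56 HV × 9.807 MPa/HV = 682.2 MPa = 6.822e+08 Pa.
As SI base values: W = 261.5 N, H = 6.822e+08 Pa, K = 1.124e-06.
Archard relation: V = K·W·L/H = 1.124e-06 · 261.5 · 40.23 / 6.822e+08 = 1.733e-11 m³.

value=1.733e-11 m^3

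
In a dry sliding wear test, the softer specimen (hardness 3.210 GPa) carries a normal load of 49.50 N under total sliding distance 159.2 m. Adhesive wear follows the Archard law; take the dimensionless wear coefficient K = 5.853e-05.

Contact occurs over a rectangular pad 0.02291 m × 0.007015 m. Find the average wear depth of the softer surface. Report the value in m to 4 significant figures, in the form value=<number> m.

value=8.941e-07 m

All arithmetic runs at exact precision, and shown intermediates are rounded, and rounded once at the end: 4 significant digits.
Convert: Hardness H = 3.210 GPa = 3.210e+09 Pa.
Convert: Contact area A = 0.02291 m × 0.007015 m = 1.607e-04 m².
SI base units throughout: W = 49.50 N, H = 3.210e+09 Pa, K = 5.853e-05.
Wear volume V = K·W·L/H = 5.853e-05 · 49.50 · 159.2 / 3.210e+09 = 1.437e-10 m³.
Average depth h = V/A = 1.437e-10 / 1.607e-04 = 8.941e-07 m.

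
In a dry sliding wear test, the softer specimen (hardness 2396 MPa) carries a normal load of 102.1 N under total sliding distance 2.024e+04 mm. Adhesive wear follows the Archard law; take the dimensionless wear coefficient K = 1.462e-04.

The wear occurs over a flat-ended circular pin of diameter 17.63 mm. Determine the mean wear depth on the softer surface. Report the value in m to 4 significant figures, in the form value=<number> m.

The algebra maintains full float precision — intermediates are shown rounded — a single final rounding, at four significant digits.
Convert: Total distance L = 2.024e+04 mm = 20.24 m.
Convert: Hardness H = 2396 MPa = 2.396e+09 Pa.
Convert: Pin diameter d = 17.63 mm = 0.01763 m. Contact area A = π·d²/4 = π·(0.01763 m)²/4 = 2.441e-04 m².
Working in SI base units: W = 102.1 N, H = 2.396e+09 Pa, K = 1.462e-04.
Worn volume V = K·W·L/H = 1.462e-04 · 102.1 · 20.24 / 2.396e+09 = 1.261e-10 m³.
Depth of wear h = V/A = 1.261e-10 / 2.441e-04 = 5.165e-07 m.

value=5.165e-07 m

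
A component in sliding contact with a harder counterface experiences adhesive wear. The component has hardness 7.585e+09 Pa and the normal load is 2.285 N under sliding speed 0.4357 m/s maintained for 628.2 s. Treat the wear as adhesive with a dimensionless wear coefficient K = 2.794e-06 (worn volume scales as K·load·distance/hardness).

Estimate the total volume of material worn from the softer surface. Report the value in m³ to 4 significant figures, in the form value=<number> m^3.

Intermediate values appear rounded; the computation maintains full precision — rounded just once to 4 significant digits.
Distance L = v·t = 0.4357 m/s × 628.2 s = 273.7 m.
Working in SI base units: W = 2.285 N, H = 7.585e+09 Pa, K = 2.794e-06.
By Archard's law, V = K·W·L/H = 2.794e-06 · 2.285 · 273.7 / 7.585e+09 = 2.304e-13 m³.

value=2.304e-13 m^3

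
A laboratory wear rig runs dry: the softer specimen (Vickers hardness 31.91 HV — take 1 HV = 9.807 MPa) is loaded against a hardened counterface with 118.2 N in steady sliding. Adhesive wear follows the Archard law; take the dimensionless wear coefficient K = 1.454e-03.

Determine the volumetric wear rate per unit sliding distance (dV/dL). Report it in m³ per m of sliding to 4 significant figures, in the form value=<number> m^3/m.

Intermediates are displayed rounded, and each operation maintains exact precision, and rounded once at the end to four significant figures.
Convert: Hardness H = 31.91 HV × 9.807 MPa/HV = 312.9 MPa = 3.129e+08 Pa.
As SI base values: W = 118.2 N, H = 3.129e+08 Pa, K = 1.454e-03.
Volumetric rate dV/dL = K·W/H, per unit distance: 1.454e-03 · 118.2 / 3.129e+08 = 5.492e-10 m³/m.

value=5.492e-10 m^3/m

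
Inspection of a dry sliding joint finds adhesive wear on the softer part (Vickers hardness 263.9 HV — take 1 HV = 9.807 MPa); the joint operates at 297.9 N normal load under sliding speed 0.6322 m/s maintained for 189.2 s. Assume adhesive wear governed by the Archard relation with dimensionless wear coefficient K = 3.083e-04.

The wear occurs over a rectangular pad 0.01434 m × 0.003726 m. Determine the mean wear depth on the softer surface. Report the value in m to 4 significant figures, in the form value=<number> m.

value=7.944e-05 m

Intermediate values are shown rounded, and every step holds exact precision. Rounded once at the end, at four significant digits.
Convert: The distance L = v·t = 0.6322 m/s × 189.2 s = 119.6 m.
Convert: Hardness H = 263.9 HV × 9.807 MPa/HV = 2588 MPa = 2.588e+09 Pa.
Convert: Contact area A = 0.01434 m × 0.003726 m = 5.343e-05 m².
As SI base values: W = 297.9 N, H = 2.588e+09 Pa, K = 3.083e-04.
The Archard volume V = K·W·L/H = 3.083e-04 · 297.9 · 119.6 / 2.588e+09 = 4.245e-09 m³.
Average depth h = V/A = 4.245e-09 / 5.343e-05 = 7.944e-05 m.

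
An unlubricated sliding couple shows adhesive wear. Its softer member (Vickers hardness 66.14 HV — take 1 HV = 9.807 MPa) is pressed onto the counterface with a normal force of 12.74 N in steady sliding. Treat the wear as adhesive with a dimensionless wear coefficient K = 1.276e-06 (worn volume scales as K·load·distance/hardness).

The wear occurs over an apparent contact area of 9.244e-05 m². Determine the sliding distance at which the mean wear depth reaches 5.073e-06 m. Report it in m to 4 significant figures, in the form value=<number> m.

Intermediates are shown rounded. Every step runs at exact precision. Rounded just once, at 4 significant digits.
Hardness H = 66.14 HV × 9.807 MPa/HV = 648.6 MPa = 6.486e+08 Pa.
Expressed in SI base units: W = 12.74 N, H = 6.486e+08 Pa, K = 1.276e-06.
Wearable volume V_lim = h_lim·A = 5.073e-06 · 9.244e-05 = 4.689e-10 m³.
Inverting, life L = V_lim·H/(K·W) = 4.689e-10 · 6.486e+08 / (1.276e-06 · 12.74) = 1.871e+04 m.

value=1.871e+04 m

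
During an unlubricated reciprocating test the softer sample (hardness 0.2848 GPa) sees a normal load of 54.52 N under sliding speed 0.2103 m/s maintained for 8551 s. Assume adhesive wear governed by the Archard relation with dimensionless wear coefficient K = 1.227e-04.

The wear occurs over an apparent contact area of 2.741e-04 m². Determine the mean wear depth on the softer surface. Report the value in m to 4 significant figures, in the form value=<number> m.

value=1.541e-04 m

All working math keeps full precision — the intermediates are displayed rounded; one final rounding: four significant digits.
Distance L = v·t = 0.2103 m/s × 8551 s = 1798 m.
Hardness H = 0.2848 GPa = 2.848e+08 Pa.
As SI base values: W = 54.52 N, H = 2.848e+08 Pa, K = 1.227e-04.
Apply Archard: V = K·W·L/H = 1.227e-04 · 54.52 · 1798 / 2.848e+08 = 4.224e-08 m³.
Depth h = V/A = 4.224e-08 / 2.741e-04 = 1.541e-04 m.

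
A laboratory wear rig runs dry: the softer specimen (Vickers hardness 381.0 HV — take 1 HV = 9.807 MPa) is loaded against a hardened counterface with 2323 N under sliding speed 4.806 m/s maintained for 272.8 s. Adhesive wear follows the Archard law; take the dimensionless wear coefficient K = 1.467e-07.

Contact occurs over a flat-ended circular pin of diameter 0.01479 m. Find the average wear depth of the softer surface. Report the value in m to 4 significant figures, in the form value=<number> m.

Intermediate values are printed rounded; the algebra carries full precision; rounded once at the end: four significant figures.
Path length L = v·t = 4.806 m/s × 272.8 s = 1311 m.
Hardness H = 381.0 HV × 9.807 MPa/HV = 3736 MPa = 3.736e+09 Pa.
Contact area A = π·d²/4 = π·(0.01479 m)²/4 = 1.718e-04 m².
Working in SI base units: W = 2323 N, H = 3.736e+09 Pa, K = 1.467e-07.
Archard relation: V = K·W·L/H = 1.467e-07 · 2323 · 1311 / 3.736e+09 = 1.196e-10 m³.
Depth h = V/A = 1.196e-10 / 1.718e-04 = 6.960e-07 m.

value=6.960e-07 m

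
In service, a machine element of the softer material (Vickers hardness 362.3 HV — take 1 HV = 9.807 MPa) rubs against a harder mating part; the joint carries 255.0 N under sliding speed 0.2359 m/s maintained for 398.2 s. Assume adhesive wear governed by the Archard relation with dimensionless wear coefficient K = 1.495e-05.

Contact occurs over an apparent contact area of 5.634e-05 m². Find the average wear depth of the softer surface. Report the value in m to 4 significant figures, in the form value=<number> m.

Intermediates appear rounded; the algebra carries full precision; a single final rounding: 4 significant digits.
Convert: Distance covered L = v·t = 0.2359 m/s × 398.2 s = 93.94 m.
Convert: Hardness H = 362.3 HV × 9.807 MPa/HV = 3553 MPa = 3.553e+09 Pa.
SI base units throughout: W = 255.0 N, H = 3.553e+09 Pa, K = 1.495e-05.
Wear volume V = K·W·L/H = 1.495e-05 · 255.0 · 93.94 / 3.553e+09 = 1.008e-10 m³.
Depth h = V/A = 1.008e-10 / 5.634e-05 = 1.789e-06 m.

value=1.789e-06 m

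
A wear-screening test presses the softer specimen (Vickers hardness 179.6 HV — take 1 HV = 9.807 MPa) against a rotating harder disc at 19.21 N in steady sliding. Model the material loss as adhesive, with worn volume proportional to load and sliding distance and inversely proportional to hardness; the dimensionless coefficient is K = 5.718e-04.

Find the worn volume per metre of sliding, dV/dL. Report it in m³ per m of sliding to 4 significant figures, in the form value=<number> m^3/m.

value=6.236e-12 m^3/m

Intermediate values are displayed rounded — all arithmetic carries exact precision. Rounded once at the end: four significant digits.
Convert: Hardness H = 179.6 HV × 9.807 MPa/HV = 1761 MPa = 1.761e+09 Pa.
Restated in SI base units: W = 19.21 N, H = 1.761e+09 Pa, K = 5.718e-04.
The wear rate dV/dL = K·W/H: 5.718e-04 · 19.21 / 1.761e+09 = 6.236e-12 m³/m.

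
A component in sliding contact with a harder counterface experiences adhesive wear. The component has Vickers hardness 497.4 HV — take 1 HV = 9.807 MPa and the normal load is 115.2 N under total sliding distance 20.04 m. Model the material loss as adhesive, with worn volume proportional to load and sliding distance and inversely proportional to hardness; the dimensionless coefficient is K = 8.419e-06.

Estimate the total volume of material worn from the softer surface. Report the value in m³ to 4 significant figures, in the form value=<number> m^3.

All arithmetic maintains full precision. Displayed values are rounded. Rounded once at the end: 4 significant figures.
Hardness H = 497.4 HV × 9.807 MPa/HV = 4878 MPa = 4.878e+09 Pa.
Expressed in SI base units: W = 115.2 N, H = 4.878e+09 Pa, K = 8.419e-06.
Archard volume V = K·W·L/H = 8.419e-06 · 115.2 · 20.04 / 4.878e+09 = 3.984e-12 m³.

value=3.984e-12 m^3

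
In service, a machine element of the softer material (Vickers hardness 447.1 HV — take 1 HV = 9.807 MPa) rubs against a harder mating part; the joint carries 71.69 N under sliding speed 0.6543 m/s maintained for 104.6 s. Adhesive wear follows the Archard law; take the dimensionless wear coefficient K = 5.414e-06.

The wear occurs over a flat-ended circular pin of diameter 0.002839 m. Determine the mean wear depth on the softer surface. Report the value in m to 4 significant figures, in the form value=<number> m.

Every step maintains full float precision, and intermediate values are shown rounded — rounded just once, at 4 significant figures.
Convert: Path length L = v·t = 0.6543 m/s × 104.6 s = 68.44 m.
Convert: Hardness H = 447.1 HV × 9.807 MPa/HV = 4385 MPa = 4.385e+09 Pa.
Convert: Contact area A = π·d²/4 = π·(0.002839 m)²/4 = 6.330e-06 m².
In SI base units: W = 71.69 N, H = 4.385e+09 Pa, K = 5.414e-06.
Wear volume V = K·W·L/H = 5.414e-06 · 71.69 · 68.44 / 4.385e+09 = 6.058e-12 m³.
Depth h = V/A = 6.058e-12 / 6.330e-06 = 9.570e-07 m.

value=9.570e-07 m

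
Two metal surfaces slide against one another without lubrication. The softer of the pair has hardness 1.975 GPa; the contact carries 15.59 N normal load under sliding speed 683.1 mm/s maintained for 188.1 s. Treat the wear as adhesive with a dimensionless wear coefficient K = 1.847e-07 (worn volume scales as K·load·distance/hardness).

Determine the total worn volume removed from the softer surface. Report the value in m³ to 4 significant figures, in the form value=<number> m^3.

value=1.873e-13 m^3

The computation holds full float precision, and intermediate values appear rounded. Rounded just once, at 4 significant digits.
Convert: Sliding speed v = 683.1 mm/s = 0.6831 m/s. Path length L = v·t = 0.6831 m/s × 188.1 s = 128.5 m.
Convert: Hardness H = 1.975 GPa = 1.975e+09 Pa.
SI base units throughout: W = 15.59 N, H = 1.975e+09 Pa, K = 1.847e-07.
The Archard volume V = K·W·L/H = 1.847e-07 · 15.59 · 128.5 / 1.975e+09 = 1.873e-13 m³.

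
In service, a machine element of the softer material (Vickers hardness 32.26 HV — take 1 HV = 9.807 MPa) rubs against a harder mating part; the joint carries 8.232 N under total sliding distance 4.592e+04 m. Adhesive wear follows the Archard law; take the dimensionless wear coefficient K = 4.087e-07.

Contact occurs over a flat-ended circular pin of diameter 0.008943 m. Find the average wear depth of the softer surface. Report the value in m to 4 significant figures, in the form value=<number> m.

value=7.774e-06 m

Every step runs at full precision, and intermediate values appear rounded — a single final rounding, at 4 significant figures.
Hardness H = 32.26 HV × 9.807 MPa/HV = 316.4 MPa = 3.164e+08 Pa.
Contact area A = π·d²/4 = π·(0.008943 m)²/4 = 6.281e-05 m².
Restated in SI base units: W = 8.232 N, H = 3.164e+08 Pa, K = 4.087e-07.
Worn volume V = K·W·L/H = 4.087e-07 · 8.232 · 4.592e+04 / 3.164e+08 = 4.883e-10 m³.
Mean depth h = V/A = 4.883e-10 / 6.281e-05 = 7.774e-06 m.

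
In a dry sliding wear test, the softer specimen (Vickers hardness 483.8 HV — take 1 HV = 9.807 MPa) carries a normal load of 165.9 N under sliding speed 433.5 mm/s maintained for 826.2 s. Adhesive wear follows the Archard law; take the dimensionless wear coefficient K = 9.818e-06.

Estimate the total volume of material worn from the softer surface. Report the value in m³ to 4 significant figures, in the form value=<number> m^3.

Intermediates are shown rounded — the computation maintains exact precision — rounded just once, at 4 significant figures.
Sliding speed v = 433.5 mm/s = 0.4335 m/s. Distance L = v·t = 0.4335 m/s × 826.2 s = 358.2 m.
Hardness H = 483.8 HV × 9.807 MPa/HV = 4745 MPa = 4.745e+09 Pa.
Expressed in SI base units: W = 165.9 N, H = 4.745e+09 Pa, K = 9.818e-06.
Apply Archard: V = K·W·L/H = 9.818e-06 · 165.9 · 358.2 / 4.745e+09 = 1.230e-10 m³.

value=1.230e-10 m^3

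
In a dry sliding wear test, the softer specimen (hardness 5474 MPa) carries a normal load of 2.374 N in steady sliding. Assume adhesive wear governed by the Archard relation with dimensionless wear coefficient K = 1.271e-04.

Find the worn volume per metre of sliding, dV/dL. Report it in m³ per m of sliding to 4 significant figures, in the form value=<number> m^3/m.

value=5.512e-14 m^3/m

All working math holds full float precision — intermediates appear rounded — one last rounding: 4 significant figures.
Hardness H = 5474 MPa = 5.474e+09 Pa.
As SI base values: W = 2.374 N, H = 5.474e+09 Pa, K = 1.271e-04.
Sliding wear rate dV/dL = K·W/H: 1.271e-04 · 2.374 / 5.474e+09 = 5.512e-14 m³/m.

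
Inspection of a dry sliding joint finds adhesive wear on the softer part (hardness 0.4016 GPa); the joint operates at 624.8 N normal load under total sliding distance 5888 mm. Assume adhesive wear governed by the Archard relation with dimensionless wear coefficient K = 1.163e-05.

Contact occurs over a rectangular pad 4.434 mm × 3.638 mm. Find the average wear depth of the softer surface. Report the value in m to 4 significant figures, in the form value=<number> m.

Intermediates appear rounded; all arithmetic runs at full float precision. Rounded just once: 4 significant digits.
Convert: Total distance L = 5888 mm = 5.888 m.
Convert: Hardness H = 0.4016 GPa = 4.016e+08 Pa.
Convert: Pad sides 4.434 mm × 3.638 mm = 0.004434 m × 0.003638 m. Contact area A = 0.004434 m × 0.003638 m = 1.613e-05 m².
Collected in SI base units: W = 624.8 N, H = 4.016e+08 Pa, K = 1.163e-05.
Worn volume V = K·W·L/H = 1.163e-05 · 624.8 · 5.888 / 4.016e+08 = 1.065e-10 m³.
Average depth h = V/A = 1.065e-10 / 1.613e-05 = 6.604e-06 m.

value=6.604e-06 m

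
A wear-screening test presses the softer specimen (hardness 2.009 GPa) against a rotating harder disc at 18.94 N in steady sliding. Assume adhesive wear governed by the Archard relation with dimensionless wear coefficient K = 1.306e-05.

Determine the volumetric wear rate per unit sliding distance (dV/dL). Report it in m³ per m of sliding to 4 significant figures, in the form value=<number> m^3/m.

Intermediates are shown rounded; the algebra holds full precision. Rounded once at the end: four significant digits.
Hardness H = 2.009 GPa = 2.009e+09 Pa.
Expressed in SI base units: W = 18.94 N, H = 2.009e+09 Pa, K = 1.306e-05.
Rate of wear dV/dL = K·W/H: 1.306e-05 · 18.94 / 2.009e+09 = 1.231e-13 m³/m.

value=1.231e-13 m^3/m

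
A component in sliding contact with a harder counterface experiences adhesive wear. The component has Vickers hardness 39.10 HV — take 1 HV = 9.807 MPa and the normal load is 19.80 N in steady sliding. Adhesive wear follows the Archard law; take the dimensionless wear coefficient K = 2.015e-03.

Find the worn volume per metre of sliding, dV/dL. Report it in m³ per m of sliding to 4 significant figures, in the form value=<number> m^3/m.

value=1.040e-10 m^3/m

Intermediates are shown rounded, and all arithmetic runs at full float precision, and rounded once at the end to 4 significant figures.
Hardness H = 39.10 HV × 9.807 MPa/HV = 383.5 MPa = 3.835e+08 Pa.
Working in SI base units: W = 19.80 N, H = 3.835e+08 Pa, K = 2.015e-03.
The wear rate dV/dL = K·W/H (no L dependence): 2.015e-03 · 19.80 / 3.835e+08 = 1.040e-10 m³/m.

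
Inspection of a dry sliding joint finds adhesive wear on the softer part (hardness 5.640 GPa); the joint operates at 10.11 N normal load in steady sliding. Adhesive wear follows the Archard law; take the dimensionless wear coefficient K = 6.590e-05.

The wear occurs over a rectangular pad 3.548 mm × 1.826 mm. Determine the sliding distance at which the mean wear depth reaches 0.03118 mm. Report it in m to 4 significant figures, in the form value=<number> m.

value=1710 m

The computation runs at full float precision; intermediates are displayed rounded; one last rounding: four significant digits.
Hardness H = 5.640 GPa = 5.640e+09 Pa.
Pad sides 3.548 mm × 1.826 mm = 0.003548 m × 0.001826 m. Contact area A = 0.003548 m × 0.001826 m = 6.479e-06 m².
Depth limit h_lim = 0.03118 mm = 3.118e-05 m.
In SI base units: W = 10.11 N, H = 5.640e+09 Pa, K = 6.590e-05.
Permissible volume V_lim = h_lim·A = 3.118e-05 · 6.479e-06 = 2.020e-10 m³.
Thus life L = V_lim·H/(K·W) = 2.020e-10 · 5.640e+09 / (6.590e-05 · 10.11) = 1710 m.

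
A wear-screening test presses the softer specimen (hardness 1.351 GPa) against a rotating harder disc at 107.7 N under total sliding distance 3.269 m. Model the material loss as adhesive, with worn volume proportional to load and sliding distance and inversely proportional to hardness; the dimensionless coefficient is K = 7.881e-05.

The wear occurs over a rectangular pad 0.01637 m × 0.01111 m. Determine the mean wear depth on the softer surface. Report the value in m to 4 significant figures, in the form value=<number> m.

Shown intermediates are rounded. All working math carries exact precision; rounded once at the end, at 4 significant figures.
Hardness H = 1.351 GPa = 1.351e+09 Pa.
Contact area A = 0.01637 m × 0.01111 m = 1.819e-04 m².
In SI base units, W = 107.7 N, H = 1.351e+09 Pa, K = 7.881e-05.
Wear volume V = K·W·L/H = 7.881e-05 · 107.7 · 3.269 / 1.351e+09 = 2.054e-11 m³.
Depth h = V/A = 2.054e-11 / 1.819e-04 = 1.129e-07 m.

value=1.129e-07 m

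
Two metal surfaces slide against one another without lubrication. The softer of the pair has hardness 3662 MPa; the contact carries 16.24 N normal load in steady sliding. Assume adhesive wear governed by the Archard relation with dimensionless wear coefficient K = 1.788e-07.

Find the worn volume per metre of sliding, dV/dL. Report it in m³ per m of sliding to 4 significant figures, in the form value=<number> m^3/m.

All arithmetic keeps exact precision, and intermediate values are displayed rounded. Rounded just once, at 4 significant figures.
Hardness H = 3662 MPa = 3.662e+09 Pa.
Working in SI base units: W = 16.24 N, H = 3.662e+09 Pa, K = 1.788e-07.
Rate of wear dV/dL = K·W/H, per unit distance: 1.788e-07 · 16.24 / 3.662e+09 = 7.929e-16 m³/m.

value=7.929e-16 m^3/m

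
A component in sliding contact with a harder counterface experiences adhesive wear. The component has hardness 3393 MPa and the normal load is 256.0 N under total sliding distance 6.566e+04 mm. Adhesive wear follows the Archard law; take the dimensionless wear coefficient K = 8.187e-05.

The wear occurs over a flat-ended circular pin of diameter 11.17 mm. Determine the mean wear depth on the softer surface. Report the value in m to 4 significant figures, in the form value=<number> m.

Every step holds full float precision; intermediate values appear rounded; a lone final rounding: 4 significant figures.
Convert: The distance L = 6.566e+04 mm = 65.66 m.
Convert: Hardness H = 3393 MPa = 3.393e+09 Pa.
Convert: Pin diameter d = 11.17 mm = 0.01117 m. Contact area A = π·d²/4 = π·(0.01117 m)²/4 = 9.799e-05 m².
Expressed in SI base units: W = 256.0 N, H = 3.393e+09 Pa, K = 8.187e-05.
Apply Archard: V = K·W·L/H = 8.187e-05 · 256.0 · 65.66 / 3.393e+09 = 4.056e-10 m³.
Mean depth h = V/A = 4.056e-10 / 9.799e-05 = 4.139e-06 m.

value=4.139e-06 m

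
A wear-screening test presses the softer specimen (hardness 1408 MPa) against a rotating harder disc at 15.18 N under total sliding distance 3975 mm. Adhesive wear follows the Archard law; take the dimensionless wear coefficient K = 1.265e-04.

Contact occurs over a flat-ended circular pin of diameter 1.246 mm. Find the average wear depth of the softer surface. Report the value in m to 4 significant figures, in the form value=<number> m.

value=4.446e-06 m

All arithmetic keeps full float precision; intermediate values are shown rounded, and one last rounding, at four significant digits.
Convert: The distance L = 3975 mm = 3.975 m.
Convert: Hardness H = 1408 MPa = 1.408e+09 Pa.
Convert: Pin diameter d = 1.246 mm = 0.001246 m. Contact area A = π·d²/4 = π·(0.001246 m)²/4 = 1.219e-06 m².
SI base units throughout: W = 15.18 N, H = 1.408e+09 Pa, K = 1.265e-04.
The Archard volume V = K·W·L/H = 1.265e-04 · 15.18 · 3.975 / 1.408e+09 = 5.421e-12 m³.
Mean depth h = V/A = 5.421e-12 / 1.219e-06 = 4.446e-06 m.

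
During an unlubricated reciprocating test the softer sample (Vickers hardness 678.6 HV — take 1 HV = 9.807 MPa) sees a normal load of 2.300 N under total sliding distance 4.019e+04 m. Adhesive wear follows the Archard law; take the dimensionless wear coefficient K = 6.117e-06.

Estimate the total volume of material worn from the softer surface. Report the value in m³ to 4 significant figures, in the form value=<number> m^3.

The algebra maintains full precision; the intermediates are printed rounded. Rounded once at the end to 4 significant digits.
Hardness H = 678.6 HV × 9.807 MPa/HV = 6655 MPa = 6.655e+09 Pa.
Restated in SI base units: W = 2.300 N, H = 6.655e+09 Pa, K = 6.117e-06.
Archard volume V = K·W·L/H = 6.117e-06 · 2.300 · 4.019e+04 / 6.655e+09 = 8.496e-11 m³.

value=8.496e-11 m^3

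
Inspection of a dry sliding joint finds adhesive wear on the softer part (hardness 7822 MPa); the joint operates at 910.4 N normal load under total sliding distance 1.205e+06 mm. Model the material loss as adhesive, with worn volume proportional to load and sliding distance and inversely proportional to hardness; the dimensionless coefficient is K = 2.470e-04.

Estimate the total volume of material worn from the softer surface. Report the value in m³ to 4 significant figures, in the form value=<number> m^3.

value=3.464e-08 m^3

The algebra keeps exact precision, and intermediate values are printed rounded — a single final rounding, at 4 significant figures.
The distance L = 1.205e+06 mm = 1205 m.
Hardness H = 7822 MPa = 7.822e+09 Pa.
Working in SI base units: W = 910.4 N, H = 7.822e+09 Pa, K = 2.470e-04.
Volume removed: V = K·W·L/H = 2.470e-04 · 910.4 · 1205 / 7.822e+09 = 3.464e-08 m³.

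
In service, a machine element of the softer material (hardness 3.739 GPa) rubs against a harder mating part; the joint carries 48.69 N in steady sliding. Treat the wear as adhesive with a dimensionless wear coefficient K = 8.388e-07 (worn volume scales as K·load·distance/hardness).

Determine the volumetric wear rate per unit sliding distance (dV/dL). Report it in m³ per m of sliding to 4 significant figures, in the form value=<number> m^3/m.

value=1.092e-14 m^3/m

The intermediates appear rounded, and every step holds full precision, and rounded once at the end: four significant figures.
Convert: Hardness H = 3.739 GPa = 3.739e+09 Pa.
As SI base values: W = 48.69 N, H = 3.739e+09 Pa, K = 8.388e-07.
The wear rate dV/dL = K·W/H — distance-free: 8.388e-07 · 48.69 / 3.739e+09 = 1.092e-14 m³/m.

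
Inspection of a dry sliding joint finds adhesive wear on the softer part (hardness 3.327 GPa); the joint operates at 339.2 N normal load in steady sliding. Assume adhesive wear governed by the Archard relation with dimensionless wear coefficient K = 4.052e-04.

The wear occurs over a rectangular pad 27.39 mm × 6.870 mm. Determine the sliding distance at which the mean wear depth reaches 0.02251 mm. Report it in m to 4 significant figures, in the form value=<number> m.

value=102.5 m

All working math keeps exact precision — intermediates are printed rounded; one final rounding: 4 significant digits.
Hardness H = 3.327 GPa = 3.327e+09 Pa.
Pad sides 27.39 mm × 6.870 mm = 0.02739 m × 0.006870 m. Contact area A = 0.02739 m × 0.006870 m = 1.882e-04 m².
Depth limit h_lim = 0.02251 mm = 2.251e-05 m.
Restated in SI base units: W = 339.2 N, H = 3.327e+09 Pa, K = 4.052e-04.
Permissible volume V_lim = h_lim·A = 2.251e-05 · 1.882e-04 = 4.236e-09 m³.
So the life L = V_lim·H/(K·W) = 4.236e-09 · 3.327e+09 / (4.052e-04 · 339.2) = 102.5 m.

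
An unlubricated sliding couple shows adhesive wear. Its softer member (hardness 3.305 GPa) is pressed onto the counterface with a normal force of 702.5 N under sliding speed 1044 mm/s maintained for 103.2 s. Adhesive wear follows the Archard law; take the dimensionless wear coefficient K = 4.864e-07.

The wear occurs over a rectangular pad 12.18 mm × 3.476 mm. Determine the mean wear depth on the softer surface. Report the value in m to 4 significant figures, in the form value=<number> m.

Every step keeps exact precision, and intermediates appear rounded. Rounded just once: 4 significant digits.
Convert: Sliding speed v = 1044 mm/s = 1.044 m/s. Total distance L = v·t = 1.044 m/s × 103.2 s = 107.7 m.
Convert: Hardness H = 3.305 GPa = 3.305e+09 Pa.
Convert: Pad sides 12.18 mm × 3.476 mm = 0.01218 m × 0.003476 m. Contact area A = 0.01218 m × 0.003476 m = 4.234e-05 m².
Restated in SI base units: W = 702.5 N, H = 3.305e+09 Pa, K = 4.864e-07.
Archard volume V = K·W·L/H = 4.864e-07 · 702.5 · 107.7 / 3.305e+09 = 1.114e-11 m³.
Mean depth h = V/A = 1.114e-11 / 4.234e-05 = 2.631e-07 m.

value=2.631e-07 m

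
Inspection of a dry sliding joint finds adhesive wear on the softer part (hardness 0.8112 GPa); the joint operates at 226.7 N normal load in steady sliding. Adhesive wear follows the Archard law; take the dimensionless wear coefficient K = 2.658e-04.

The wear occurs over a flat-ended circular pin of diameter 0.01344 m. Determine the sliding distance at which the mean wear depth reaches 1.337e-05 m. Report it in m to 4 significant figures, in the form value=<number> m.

value=25.54 m

All working math carries full float precision. The intermediates are displayed rounded; rounded once at the end: four significant figures.
Hardness H = 0.8112 GPa = 8.112e+08 Pa.
Contact area A = π·d²/4 = π·(0.01344 m)²/4 = 1.419e-04 m².
SI base units throughout: W = 226.7 N, H = 8.112e+08 Pa, K = 2.658e-04.
At the depth limit, V_lim = h_lim·A = 1.337e-05 · 1.419e-04 = 1.897e-09 m³.
Life L = V_lim·H/(K·W) = 1.897e-09 · 8.112e+08 / (2.658e-04 · 226.7) = 25.54 m.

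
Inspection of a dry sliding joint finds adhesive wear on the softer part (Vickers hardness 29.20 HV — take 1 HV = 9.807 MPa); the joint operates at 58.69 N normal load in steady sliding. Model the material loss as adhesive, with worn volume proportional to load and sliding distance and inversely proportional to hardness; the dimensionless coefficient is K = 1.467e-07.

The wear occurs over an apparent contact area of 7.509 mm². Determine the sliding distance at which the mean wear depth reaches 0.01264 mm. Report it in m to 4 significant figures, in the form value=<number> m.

All working math carries exact precision. Intermediates are printed rounded. Rounded just once to four significant digits.
Convert: Hardness H = 29.20 HV × 9.807 MPa/HV = 286.4 MPa = 2.864e+08 Pa.
Convert: Contact area A = 7.509 mm² = 7.509e-06 m².
Convert: Depth limit h_lim = 0.01264 mm = 1.264e-05 m.
Expressed in SI base units: W = 58.69 N, H = 2.864e+08 Pa, K = 1.467e-07.
Permissible volume V_lim = h_lim·A = 1.264e-05 · 7.509e-06 = 9.491e-11 m³.
Life L = V_lim·H/(K·W) = 9.491e-11 · 2.864e+08 / (1.467e-07 · 58.69) = 3157 m.

value=3157 m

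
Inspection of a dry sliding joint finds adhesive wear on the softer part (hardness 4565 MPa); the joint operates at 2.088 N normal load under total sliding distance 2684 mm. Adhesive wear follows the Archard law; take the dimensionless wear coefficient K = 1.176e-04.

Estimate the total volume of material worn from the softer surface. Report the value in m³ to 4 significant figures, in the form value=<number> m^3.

Every step maintains full float precision — intermediate values are printed rounded. Rounded once at the end to 4 significant figures.
Convert: Distance L = 2684 mm = 2.684 m.
Convert: Hardness H = 4565 MPa = 4.565e+09 Pa.
As SI base values: W = 2.088 N, H = 4.565e+09 Pa, K = 1.176e-04.
Archard volume V = K·W·L/H = 1.176e-04 · 2.088 · 2.684 / 4.565e+09 = 1.444e-13 m³.

value=1.444e-13 m^3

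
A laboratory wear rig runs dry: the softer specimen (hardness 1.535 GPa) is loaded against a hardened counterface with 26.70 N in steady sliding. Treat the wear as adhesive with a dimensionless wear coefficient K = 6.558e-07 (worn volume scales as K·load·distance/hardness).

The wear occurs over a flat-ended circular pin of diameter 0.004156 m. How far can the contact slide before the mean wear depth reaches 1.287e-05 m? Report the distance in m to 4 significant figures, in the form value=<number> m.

value=1.531e+04 m

Printed values are rounded, and all arithmetic runs at full float precision. Rounded once at the end: four significant digits.
Hardness H = 1.535 GPa = 1.535e+09 Pa.
Contact area A = π·d²/4 = π·(0.004156 m)²/4 = 1.357e-05 m².
Collected in SI base units: W = 26.70 N, H = 1.535e+09 Pa, K = 6.558e-07.
Permissible volume V_lim = h_lim·A = 1.287e-05 · 1.357e-05 = 1.746e-10 m³.
So the life L = V_lim·H/(K·W) = 1.746e-10 · 1.535e+09 / (6.558e-07 · 26.70) = 1.531e+04 m.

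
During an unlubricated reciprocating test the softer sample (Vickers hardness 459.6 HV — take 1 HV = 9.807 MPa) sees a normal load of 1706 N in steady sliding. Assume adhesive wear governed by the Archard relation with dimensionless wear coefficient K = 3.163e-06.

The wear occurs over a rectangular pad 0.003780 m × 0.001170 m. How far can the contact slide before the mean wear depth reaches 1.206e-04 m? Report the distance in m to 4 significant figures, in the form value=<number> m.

Intermediates appear rounded; the algebra holds exact precision — one final rounding: four significant figures.
Hardness H = 459.6 HV × 9.807 MPa/HV = 4507 MPa = 4.507e+09 Pa.
Contact area A = 0.003780 m × 0.001170 m = 4.423e-06 m².
Collected in SI base units: W = 1706 N, H = 4.507e+09 Pa, K = 3.163e-06.
At the depth limit, V_lim = h_lim·A = 1.206e-04 · 4.423e-06 = 5.334e-10 m³.
Inverting, life L = V_lim·H/(K·W) = 5.334e-10 · 4.507e+09 / (3.163e-06 · 1706) = 445.5 m.

value=445.5 m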